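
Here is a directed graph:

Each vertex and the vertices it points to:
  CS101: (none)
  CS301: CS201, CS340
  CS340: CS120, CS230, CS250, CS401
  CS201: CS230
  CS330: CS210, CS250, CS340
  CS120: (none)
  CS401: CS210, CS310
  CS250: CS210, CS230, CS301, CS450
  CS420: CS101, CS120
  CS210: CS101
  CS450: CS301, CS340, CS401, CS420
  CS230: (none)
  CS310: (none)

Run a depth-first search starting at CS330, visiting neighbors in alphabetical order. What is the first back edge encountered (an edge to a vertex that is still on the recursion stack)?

CS340→CS250

DFS from CS330 (visiting neighbors in alphabetical order); mark gray on enter, black on exit:
CS330 gray
  CS210 gray
    CS101 gray
    CS101 black
  CS210 black
  CS250 gray
    CS250→CS210: CS210 black — skip
    CS230 gray
    CS230 black
    CS301 gray
      CS201 gray
        CS201→CS230: CS230 black — skip
      CS201 black
      CS340 gray
        CS120 gray
        CS120 black
        CS340→CS230: CS230 black — skip
        CS340→CS250: CS250 is gray → back edge
First back edge: CS340 → CS250.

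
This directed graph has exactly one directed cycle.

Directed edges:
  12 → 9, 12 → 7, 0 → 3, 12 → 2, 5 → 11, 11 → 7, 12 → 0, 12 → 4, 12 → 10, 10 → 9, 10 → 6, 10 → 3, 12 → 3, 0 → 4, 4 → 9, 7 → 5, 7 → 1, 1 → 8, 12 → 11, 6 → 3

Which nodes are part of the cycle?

5, 7, 11

DFS with gray/black marking from 11:
11 gray
  7 gray
    1 gray
      8 gray
      8 black
    1 black
    5 gray
      5→11: 11 is gray → back edge
Back edge closes the cycle 11 → 7 → 5 → 11; its vertices are {5, 7, 11}.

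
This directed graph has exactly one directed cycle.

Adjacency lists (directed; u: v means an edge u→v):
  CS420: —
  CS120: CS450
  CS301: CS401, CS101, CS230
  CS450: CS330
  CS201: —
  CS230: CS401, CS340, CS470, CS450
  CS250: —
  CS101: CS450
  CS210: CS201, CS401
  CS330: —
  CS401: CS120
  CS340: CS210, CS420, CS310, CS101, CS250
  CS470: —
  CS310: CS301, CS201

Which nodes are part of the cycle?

DFS with gray/black marking from CS301:
CS301 gray
  CS401 gray
    CS120 gray
      CS450 gray
        CS330 gray
        CS330 black
      CS450 black
    CS120 black
  CS401 black
  CS101 gray
    CS101→CS450: CS450 black — skip
  CS101 black
  CS230 gray
    CS230→CS401: CS401 black — skip
    CS340 gray
      CS210 gray
        CS201 gray
        CS201 black
        CS210→CS401: CS401 black — skip
      CS210 black
      CS420 gray
      CS420 black
      CS310 gray
        CS310→CS301: CS301 is gray → back edge
Back edge closes the cycle CS301 → CS230 → CS340 → CS310 → CS301; its vertices are {CS230, CS301, CS310, CS340}.

CS230, CS301, CS310, CS340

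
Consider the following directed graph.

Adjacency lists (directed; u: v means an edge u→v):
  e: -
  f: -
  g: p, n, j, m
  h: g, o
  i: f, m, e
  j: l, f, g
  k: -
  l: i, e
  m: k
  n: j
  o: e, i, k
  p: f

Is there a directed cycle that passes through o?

No

o lies on a cycle iff there is a path from o back to itself.
Exploring from o, it never reaches itself; equivalently, its strongly connected component is a singleton.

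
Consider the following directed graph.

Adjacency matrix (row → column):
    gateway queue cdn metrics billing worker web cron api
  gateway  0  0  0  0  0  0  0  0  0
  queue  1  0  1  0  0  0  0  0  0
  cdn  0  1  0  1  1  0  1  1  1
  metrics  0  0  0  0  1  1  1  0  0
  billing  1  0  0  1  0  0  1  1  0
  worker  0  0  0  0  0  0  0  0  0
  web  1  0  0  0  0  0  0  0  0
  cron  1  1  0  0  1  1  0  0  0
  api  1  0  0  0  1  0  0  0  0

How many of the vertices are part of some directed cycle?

6

A vertex is on a directed cycle iff it belongs to a strongly connected component of size ≥ 2 (or has a self-loop).
The vertices on cycles are {api, cdn, cron, queue, billing, metrics} — 6 in total.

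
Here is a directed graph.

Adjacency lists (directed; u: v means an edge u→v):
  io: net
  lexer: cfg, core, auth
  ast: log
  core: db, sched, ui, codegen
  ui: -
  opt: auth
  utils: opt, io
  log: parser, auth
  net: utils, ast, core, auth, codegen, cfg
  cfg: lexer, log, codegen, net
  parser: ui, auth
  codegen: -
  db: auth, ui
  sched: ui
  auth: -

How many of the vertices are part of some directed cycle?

5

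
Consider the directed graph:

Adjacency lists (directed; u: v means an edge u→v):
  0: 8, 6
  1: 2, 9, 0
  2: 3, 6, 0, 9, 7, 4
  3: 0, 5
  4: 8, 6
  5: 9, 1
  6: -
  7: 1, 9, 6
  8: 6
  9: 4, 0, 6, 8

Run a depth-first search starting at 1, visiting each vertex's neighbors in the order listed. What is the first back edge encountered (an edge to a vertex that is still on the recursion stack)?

5→1

DFS from 1 (visiting each vertex's neighbors in the order listed); mark gray on enter, black on exit:
1 gray
  2 gray
    3 gray
      0 gray
        8 gray
          6 gray
          6 black
        8 black
        0→6: 6 black — skip
      0 black
      5 gray
        9 gray
          4 gray
            4→8: 8 black — skip
            4→6: 6 black — skip
          4 black
          9→0: 0 black — skip
          9→6: 6 black — skip
          9→8: 8 black — skip
        9 black
        5→1: 1 is gray → back edge
First back edge: 5 → 1.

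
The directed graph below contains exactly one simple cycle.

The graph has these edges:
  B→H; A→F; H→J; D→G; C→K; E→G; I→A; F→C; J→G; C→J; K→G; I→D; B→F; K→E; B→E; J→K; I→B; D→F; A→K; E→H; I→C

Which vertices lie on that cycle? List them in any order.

E, H, J, K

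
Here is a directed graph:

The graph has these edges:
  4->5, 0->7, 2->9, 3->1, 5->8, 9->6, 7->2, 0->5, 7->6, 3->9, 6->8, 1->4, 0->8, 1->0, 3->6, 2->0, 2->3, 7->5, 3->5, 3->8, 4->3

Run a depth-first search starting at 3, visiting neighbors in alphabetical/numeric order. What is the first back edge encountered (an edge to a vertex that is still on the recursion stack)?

DFS from 3 (visiting neighbors in alphabetical/numeric order); mark gray on enter, black on exit:
3 gray
  1 gray
    0 gray
      5 gray
        8 gray
        8 black
      5 black
      7 gray
        2 gray
          2→0: 0 is gray → back edge
First back edge: 2 → 0.

2→0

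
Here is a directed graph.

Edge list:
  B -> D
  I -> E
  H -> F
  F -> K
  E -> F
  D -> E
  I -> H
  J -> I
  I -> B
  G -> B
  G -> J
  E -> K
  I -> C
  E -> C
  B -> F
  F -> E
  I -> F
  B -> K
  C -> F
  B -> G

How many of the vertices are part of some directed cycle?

7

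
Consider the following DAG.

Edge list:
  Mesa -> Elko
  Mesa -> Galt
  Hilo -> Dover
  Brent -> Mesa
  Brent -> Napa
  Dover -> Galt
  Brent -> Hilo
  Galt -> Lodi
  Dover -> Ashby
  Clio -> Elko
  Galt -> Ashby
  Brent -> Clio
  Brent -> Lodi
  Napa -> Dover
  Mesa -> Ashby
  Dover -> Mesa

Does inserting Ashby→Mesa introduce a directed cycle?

Yes

Adding Ashby→Mesa creates a cycle iff Mesa can already reach Ashby.
Path from Mesa: Mesa → Ashby.
So Mesa → … → Ashby → Mesa is a cycle.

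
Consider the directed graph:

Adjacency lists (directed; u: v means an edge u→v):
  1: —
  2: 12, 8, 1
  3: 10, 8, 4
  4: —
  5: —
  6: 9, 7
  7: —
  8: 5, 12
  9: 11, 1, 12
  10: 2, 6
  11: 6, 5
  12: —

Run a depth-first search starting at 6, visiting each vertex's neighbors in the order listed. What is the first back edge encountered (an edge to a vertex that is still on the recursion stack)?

11→6

DFS from 6 (visiting each vertex's neighbors in the order listed); mark gray on enter, black on exit:
6 gray
  9 gray
    11 gray
      11→6: 6 is gray → back edge
First back edge: 11 → 6.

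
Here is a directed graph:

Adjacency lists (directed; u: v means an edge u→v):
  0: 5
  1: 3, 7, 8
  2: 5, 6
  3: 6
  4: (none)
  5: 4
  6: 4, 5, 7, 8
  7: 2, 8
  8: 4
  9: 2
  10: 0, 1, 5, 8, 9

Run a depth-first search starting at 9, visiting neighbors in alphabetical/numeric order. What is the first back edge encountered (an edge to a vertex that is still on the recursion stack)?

7->2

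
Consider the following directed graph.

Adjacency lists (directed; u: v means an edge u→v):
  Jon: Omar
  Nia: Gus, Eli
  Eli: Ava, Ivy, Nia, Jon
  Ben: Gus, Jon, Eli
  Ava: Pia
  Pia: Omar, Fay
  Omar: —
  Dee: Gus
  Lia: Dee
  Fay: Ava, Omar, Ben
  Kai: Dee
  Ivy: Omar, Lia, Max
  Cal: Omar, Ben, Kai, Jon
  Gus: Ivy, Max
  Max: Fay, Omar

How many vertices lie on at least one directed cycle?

A vertex is on a directed cycle iff it belongs to a strongly connected component of size ≥ 2 (or has a self-loop).
The vertices on cycles are {Ava, Ben, Dee, Eli, Fay, Gus, Ivy, Lia, Max, Nia, Pia} — 11 in total.

11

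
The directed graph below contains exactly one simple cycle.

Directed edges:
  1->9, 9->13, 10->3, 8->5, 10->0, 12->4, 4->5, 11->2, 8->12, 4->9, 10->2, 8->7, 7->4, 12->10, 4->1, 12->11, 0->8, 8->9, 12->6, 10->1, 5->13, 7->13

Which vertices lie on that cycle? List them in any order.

0, 8, 10, 12

DFS with gray/black marking from 8:
8 gray
  12 gray
    11 gray
      2 gray
      2 black
    11 black
    4 gray
      9 gray
        13 gray
        13 black
      9 black
      5 gray
        5→13: 13 black — skip
      5 black
      1 gray
        1→9: 9 black — skip
      1 black
    4 black
    6 gray
    6 black
    10 gray
      0 gray
        0→8: 8 is gray → back edge
Back edge closes the cycle 8 → 12 → 10 → 0 → 8; its vertices are {0, 8, 10, 12}.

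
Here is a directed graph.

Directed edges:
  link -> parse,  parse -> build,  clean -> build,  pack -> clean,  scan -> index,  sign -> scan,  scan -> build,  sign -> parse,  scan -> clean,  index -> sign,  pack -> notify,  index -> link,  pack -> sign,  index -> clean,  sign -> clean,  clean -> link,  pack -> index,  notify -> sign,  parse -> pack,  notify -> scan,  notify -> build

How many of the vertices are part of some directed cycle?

A vertex is on a directed cycle iff it belongs to a strongly connected component of size ≥ 2 (or has a self-loop).
The vertices on cycles are {link, pack, scan, sign, clean, index, parse, notify} — 8 in total.

8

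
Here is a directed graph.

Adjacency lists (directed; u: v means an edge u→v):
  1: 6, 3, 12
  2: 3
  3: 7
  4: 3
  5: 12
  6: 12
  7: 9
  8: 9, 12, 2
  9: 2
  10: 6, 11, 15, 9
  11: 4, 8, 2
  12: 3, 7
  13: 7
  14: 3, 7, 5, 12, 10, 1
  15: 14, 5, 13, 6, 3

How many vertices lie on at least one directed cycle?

A vertex is on a directed cycle iff it belongs to a strongly connected component of size ≥ 2 (or has a self-loop).
The vertices on cycles are {2, 3, 7, 9, 10, 14, 15} — 7 in total.

7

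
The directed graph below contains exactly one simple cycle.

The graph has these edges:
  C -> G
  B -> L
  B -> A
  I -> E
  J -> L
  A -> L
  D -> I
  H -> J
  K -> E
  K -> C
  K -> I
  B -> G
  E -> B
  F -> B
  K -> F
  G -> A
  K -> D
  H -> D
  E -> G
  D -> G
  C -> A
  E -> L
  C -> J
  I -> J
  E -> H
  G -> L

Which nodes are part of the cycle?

DFS with gray/black marking from E:
E gray
  L gray
  L black
  G gray
    G→L: L black — skip
    A gray
      A→L: L black — skip
    A black
  G black
  H gray
    J gray
      J→L: L black — skip
    J black
    D gray
      D→G: G black — skip
      I gray
        I→E: E is gray → back edge
Back edge closes the cycle E → H → D → I → E; its vertices are {D, E, H, I}.

D, E, H, I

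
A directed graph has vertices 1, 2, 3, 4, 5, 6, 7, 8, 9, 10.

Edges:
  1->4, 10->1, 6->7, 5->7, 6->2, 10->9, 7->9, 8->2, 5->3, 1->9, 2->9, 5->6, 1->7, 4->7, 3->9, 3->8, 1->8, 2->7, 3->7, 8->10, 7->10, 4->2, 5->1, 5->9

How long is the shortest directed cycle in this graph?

For each vertex v, BFS finds the shortest path from v back to v.
The shortest such closed walk is 1 → 8 → 10 → 1, length 3.

3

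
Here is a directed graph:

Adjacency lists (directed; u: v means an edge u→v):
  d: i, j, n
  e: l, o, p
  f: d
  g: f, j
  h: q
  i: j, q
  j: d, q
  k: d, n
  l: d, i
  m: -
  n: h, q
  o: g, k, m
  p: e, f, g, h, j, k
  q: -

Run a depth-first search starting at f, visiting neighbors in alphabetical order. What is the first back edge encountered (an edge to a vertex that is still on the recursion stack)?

j->d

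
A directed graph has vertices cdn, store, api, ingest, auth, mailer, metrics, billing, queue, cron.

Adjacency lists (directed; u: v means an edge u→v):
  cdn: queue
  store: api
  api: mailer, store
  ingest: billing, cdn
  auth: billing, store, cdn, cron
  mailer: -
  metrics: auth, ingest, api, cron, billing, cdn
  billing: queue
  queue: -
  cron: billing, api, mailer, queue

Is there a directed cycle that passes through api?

api is on a cycle iff api can reach itself via ≥1 edge.
api → store → api — yes.

Yes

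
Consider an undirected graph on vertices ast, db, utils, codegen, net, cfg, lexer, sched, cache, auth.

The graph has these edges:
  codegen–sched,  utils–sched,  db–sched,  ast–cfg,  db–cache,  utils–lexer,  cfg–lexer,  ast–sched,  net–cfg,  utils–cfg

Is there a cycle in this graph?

DFS, tracking each vertex's parent; an edge to a visited non-parent vertex closes a cycle.
Start from net:
visit net (parent –)
  visit cfg (parent net)
    cfg–net: parent, skip
    visit ast (parent cfg)
      ast–cfg: parent, skip
      visit sched (parent ast)
        visit db (parent sched)
          db–sched: parent, skip
          visit cache (parent db)
            cache–db: parent, skip
        visit codegen (parent sched)
          codegen–sched: parent, skip
        visit utils (parent sched)
          utils–cfg: cfg visited and ≠ parent → cycle
Cycle: cfg – ast – sched – utils – cfg.

Yes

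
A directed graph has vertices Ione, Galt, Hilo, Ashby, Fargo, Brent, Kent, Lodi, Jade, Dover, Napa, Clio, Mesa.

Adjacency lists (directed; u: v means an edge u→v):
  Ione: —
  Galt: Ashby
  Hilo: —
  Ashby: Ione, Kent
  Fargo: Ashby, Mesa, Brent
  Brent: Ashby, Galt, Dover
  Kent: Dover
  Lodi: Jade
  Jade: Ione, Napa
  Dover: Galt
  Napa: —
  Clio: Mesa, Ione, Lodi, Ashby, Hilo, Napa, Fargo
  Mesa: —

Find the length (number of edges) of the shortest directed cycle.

4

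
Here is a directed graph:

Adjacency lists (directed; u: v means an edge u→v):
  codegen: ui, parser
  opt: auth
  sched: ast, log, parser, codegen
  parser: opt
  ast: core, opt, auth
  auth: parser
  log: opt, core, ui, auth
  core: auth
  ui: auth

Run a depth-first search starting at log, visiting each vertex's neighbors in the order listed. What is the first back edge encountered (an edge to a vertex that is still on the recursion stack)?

parser->opt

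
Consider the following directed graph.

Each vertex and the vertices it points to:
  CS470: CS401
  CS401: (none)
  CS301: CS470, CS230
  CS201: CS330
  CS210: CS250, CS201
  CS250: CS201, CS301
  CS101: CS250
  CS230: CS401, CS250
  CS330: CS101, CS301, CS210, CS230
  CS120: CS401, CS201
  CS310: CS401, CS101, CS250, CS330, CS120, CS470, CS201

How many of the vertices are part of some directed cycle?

7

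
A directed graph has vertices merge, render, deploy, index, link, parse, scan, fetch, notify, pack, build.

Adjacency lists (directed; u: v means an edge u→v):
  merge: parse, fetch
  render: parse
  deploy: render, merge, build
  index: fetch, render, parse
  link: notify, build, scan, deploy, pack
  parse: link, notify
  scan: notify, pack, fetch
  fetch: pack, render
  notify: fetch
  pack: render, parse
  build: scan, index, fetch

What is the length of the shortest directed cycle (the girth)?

For each vertex v, BFS finds the shortest path from v back to v.
The shortest such closed walk is link → pack → parse → link, length 3.

3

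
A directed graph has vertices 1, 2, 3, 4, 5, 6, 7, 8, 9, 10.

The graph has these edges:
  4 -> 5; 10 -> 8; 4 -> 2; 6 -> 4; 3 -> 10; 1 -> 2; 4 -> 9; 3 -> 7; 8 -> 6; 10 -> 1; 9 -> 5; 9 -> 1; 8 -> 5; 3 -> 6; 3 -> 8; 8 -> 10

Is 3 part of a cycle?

No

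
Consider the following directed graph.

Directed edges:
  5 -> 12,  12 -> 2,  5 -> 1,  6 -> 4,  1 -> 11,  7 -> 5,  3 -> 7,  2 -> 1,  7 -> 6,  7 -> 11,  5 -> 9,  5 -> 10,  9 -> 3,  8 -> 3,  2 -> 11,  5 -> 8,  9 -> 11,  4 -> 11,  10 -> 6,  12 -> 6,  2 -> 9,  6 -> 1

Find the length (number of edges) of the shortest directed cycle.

4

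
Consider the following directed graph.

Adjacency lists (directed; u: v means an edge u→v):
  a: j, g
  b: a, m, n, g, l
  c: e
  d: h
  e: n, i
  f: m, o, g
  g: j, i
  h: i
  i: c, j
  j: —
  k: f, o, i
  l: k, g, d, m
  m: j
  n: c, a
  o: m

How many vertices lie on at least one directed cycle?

A vertex is on a directed cycle iff it belongs to a strongly connected component of size ≥ 2 (or has a self-loop).
The vertices on cycles are {a, c, e, g, i, n} — 6 in total.

6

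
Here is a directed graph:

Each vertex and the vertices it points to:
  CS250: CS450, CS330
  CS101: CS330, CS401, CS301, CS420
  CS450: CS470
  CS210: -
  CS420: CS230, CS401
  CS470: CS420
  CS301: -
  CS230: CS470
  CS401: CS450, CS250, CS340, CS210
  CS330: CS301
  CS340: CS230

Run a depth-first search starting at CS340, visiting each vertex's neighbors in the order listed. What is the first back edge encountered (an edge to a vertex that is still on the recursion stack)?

DFS from CS340 (visiting each vertex's neighbors in the order listed); mark gray on enter, black on exit:
CS340 gray
  CS230 gray
    CS470 gray
      CS420 gray
        CS420→CS230: CS230 is gray → back edge
First back edge: CS420 → CS230.

CS420→CS230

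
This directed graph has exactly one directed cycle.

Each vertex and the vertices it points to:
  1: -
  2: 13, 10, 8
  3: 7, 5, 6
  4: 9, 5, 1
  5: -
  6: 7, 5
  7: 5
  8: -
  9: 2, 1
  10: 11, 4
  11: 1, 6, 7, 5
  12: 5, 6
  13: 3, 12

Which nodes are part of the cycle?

2, 4, 9, 10

DFS with gray/black marking from 2:
2 gray
  13 gray
    3 gray
      7 gray
        5 gray
        5 black
      7 black
      3→5: 5 black — skip
      6 gray
        6→7: 7 black — skip
        6→5: 5 black — skip
      6 black
    3 black
    12 gray
      12→5: 5 black — skip
      12→6: 6 black — skip
    12 black
  13 black
  10 gray
    11 gray
      1 gray
      1 black
      11→6: 6 black — skip
      11→7: 7 black — skip
      11→5: 5 black — skip
    11 black
    4 gray
      9 gray
        9→2: 2 is gray → back edge
Back edge closes the cycle 2 → 10 → 4 → 9 → 2; its vertices are {2, 4, 9, 10}.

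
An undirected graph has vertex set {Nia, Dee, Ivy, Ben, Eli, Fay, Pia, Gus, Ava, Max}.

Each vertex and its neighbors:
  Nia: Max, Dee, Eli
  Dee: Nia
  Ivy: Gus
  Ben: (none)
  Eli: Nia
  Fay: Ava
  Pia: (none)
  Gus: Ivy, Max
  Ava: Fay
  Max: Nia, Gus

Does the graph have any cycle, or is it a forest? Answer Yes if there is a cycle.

No

DFS, tracking each vertex's parent; an edge to a visited non-parent vertex closes a cycle.
Start from Fay:
visit Fay (parent –)
  visit Ava (parent Fay)
    Ava–Fay: parent, skip
visit Nia (parent –)
  visit Max (parent Nia)
    Max–Nia: parent, skip
    visit Gus (parent Max)
      visit Ivy (parent Gus)
        Ivy–Gus: parent, skip
      Gus–Max: parent, skip
  visit Dee (parent Nia)
    Dee–Nia: parent, skip
  visit Eli (parent Nia)
    Eli–Nia: parent, skip
visit Ben (parent –)
visit Pia (parent –)
No non-parent visited neighbor found — the graph is a forest.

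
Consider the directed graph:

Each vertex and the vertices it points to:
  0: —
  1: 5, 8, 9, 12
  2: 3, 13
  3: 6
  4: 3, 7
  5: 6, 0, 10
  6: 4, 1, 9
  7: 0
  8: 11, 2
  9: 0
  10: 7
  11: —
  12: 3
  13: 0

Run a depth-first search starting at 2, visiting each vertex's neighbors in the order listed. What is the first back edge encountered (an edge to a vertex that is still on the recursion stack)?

4→3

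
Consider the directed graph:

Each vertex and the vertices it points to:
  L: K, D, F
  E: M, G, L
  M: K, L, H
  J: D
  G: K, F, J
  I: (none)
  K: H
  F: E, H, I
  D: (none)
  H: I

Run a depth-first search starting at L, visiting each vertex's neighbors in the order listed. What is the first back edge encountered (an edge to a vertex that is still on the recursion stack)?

DFS from L (visiting each vertex's neighbors in the order listed); mark gray on enter, black on exit:
L gray
  K gray
    H gray
      I gray
      I black
    H black
  K black
  D gray
  D black
  F gray
    E gray
      M gray
        M→K: K black — skip
        M→L: L is gray → back edge
First back edge: M → L.

M→L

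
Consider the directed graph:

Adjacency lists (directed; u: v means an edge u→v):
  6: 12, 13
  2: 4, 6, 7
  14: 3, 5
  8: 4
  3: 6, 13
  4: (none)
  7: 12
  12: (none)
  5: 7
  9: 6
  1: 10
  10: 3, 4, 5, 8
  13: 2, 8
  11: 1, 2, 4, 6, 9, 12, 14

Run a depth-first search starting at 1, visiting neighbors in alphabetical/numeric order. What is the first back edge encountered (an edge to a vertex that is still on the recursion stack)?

DFS from 1 (visiting neighbors in alphabetical/numeric order); mark gray on enter, black on exit:
1 gray
  10 gray
    3 gray
      6 gray
        12 gray
        12 black
        13 gray
          2 gray
            4 gray
            4 black
            2→6: 6 is gray → back edge
First back edge: 2 → 6.

2->6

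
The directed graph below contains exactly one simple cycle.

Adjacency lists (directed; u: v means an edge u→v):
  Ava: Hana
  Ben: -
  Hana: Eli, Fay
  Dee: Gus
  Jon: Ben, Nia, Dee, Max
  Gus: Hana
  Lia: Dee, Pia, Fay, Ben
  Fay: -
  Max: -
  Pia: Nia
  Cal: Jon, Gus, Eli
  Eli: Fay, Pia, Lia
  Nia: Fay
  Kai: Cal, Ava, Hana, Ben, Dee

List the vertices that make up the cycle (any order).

DFS with gray/black marking from Eli:
Eli gray
  Fay gray
  Fay black
  Pia gray
    Nia gray
      Nia→Fay: Fay black — skip
    Nia black
  Pia black
  Lia gray
    Dee gray
      Gus gray
        Hana gray
          Hana→Eli: Eli is gray → back edge
Back edge closes the cycle Eli → Lia → Dee → Gus → Hana → Eli; its vertices are {Dee, Eli, Gus, Lia, Hana}.

Dee, Eli, Gus, Lia, Hana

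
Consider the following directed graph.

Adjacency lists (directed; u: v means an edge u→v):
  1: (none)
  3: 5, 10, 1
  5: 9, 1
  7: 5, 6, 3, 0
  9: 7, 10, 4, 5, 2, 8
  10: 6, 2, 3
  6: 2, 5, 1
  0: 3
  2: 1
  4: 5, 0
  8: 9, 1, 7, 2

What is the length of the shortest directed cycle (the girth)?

For each vertex v, BFS finds the shortest path from v back to v.
The shortest such closed walk is 8 → 9 → 8, length 2.

2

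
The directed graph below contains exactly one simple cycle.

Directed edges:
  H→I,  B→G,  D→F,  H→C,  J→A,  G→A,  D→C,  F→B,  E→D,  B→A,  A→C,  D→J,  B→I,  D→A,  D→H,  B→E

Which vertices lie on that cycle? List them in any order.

B, D, E, F

DFS with gray/black marking from E:
E gray
  D gray
    J gray
      A gray
        C gray
        C black
      A black
    J black
    D→C: C black — skip
    D→A: A black — skip
    H gray
      H→C: C black — skip
      I gray
      I black
    H black
    F gray
      B gray
        B→A: A black — skip
        G gray
          G→A: A black — skip
        G black
        B→I: I black — skip
        B→E: E is gray → back edge
Back edge closes the cycle E → D → F → B → E; its vertices are {B, D, E, F}.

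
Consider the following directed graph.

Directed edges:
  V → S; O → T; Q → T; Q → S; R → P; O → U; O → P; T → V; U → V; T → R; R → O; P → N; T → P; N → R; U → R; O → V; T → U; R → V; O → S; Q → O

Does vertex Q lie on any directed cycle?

Q lies on a cycle iff there is a path from Q back to itself.
Exploring from Q, it never reaches itself; equivalently, its strongly connected component is a singleton.

No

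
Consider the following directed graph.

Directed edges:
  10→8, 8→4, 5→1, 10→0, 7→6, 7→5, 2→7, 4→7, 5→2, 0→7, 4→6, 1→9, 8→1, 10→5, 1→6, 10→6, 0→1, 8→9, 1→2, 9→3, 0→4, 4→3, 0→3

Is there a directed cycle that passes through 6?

6 lies on a cycle iff there is a path from 6 back to itself.
Exploring from 6, it never reaches itself; equivalently, its strongly connected component is a singleton.

No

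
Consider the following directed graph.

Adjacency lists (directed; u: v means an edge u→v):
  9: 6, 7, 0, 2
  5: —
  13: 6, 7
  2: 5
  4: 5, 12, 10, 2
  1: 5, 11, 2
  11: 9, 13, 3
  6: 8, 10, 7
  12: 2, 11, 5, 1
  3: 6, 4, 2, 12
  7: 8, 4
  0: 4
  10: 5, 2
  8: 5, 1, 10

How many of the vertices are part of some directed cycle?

11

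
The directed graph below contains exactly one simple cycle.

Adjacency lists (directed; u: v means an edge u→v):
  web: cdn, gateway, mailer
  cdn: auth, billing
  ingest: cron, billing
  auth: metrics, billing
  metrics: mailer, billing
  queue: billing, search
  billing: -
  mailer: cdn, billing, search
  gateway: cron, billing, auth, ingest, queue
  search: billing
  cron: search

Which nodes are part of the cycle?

DFS with gray/black marking from mailer:
mailer gray
  cdn gray
    auth gray
      metrics gray
        metrics→mailer: mailer is gray → back edge
Back edge closes the cycle mailer → cdn → auth → metrics → mailer; its vertices are {cdn, auth, mailer, metrics}.

cdn, auth, mailer, metrics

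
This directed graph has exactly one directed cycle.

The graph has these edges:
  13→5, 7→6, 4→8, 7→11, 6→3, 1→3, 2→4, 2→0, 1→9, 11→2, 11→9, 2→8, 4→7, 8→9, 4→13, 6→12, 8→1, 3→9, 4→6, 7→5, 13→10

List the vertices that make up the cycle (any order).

2, 4, 7, 11

DFS with gray/black marking from 4:
4 gray
  13 gray
    5 gray
    5 black
    10 gray
    10 black
  13 black
  6 gray
    12 gray
    12 black
    3 gray
      9 gray
      9 black
    3 black
  6 black
  7 gray
    7→6: 6 black — skip
    11 gray
      2 gray
        0 gray
        0 black
        2→4: 4 is gray → back edge
Back edge closes the cycle 4 → 7 → 11 → 2 → 4; its vertices are {2, 4, 7, 11}.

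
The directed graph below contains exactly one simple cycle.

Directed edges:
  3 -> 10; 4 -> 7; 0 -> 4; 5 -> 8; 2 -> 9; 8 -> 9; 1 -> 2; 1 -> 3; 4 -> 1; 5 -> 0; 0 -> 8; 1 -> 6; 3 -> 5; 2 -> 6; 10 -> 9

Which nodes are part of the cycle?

0, 1, 3, 4, 5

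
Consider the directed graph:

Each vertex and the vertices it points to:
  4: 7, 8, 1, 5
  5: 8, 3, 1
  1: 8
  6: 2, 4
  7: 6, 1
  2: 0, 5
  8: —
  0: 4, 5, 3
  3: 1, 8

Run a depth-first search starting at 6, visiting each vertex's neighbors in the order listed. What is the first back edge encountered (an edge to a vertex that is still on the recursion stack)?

DFS from 6 (visiting each vertex's neighbors in the order listed); mark gray on enter, black on exit:
6 gray
  2 gray
    0 gray
      4 gray
        7 gray
          7→6: 6 is gray → back edge
First back edge: 7 → 6.

7->6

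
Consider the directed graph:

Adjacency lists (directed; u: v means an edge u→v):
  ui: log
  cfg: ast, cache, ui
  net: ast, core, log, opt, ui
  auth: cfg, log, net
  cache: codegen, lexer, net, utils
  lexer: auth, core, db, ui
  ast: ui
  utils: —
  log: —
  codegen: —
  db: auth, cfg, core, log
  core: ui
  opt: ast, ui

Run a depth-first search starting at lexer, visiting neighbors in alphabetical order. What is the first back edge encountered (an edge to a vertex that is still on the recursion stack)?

cache->lexer

DFS from lexer (visiting neighbors in alphabetical order); mark gray on enter, black on exit:
lexer gray
  auth gray
    cfg gray
      ast gray
        ui gray
          log gray
          log black
        ui black
      ast black
      cache gray
        codegen gray
        codegen black
        cache→lexer: lexer is gray → back edge
First back edge: cache → lexer.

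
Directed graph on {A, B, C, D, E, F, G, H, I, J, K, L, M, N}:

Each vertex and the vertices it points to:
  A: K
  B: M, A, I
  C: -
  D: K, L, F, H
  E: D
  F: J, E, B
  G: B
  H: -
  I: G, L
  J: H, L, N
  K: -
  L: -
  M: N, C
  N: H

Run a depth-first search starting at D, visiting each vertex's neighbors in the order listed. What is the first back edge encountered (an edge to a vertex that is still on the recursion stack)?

E→D

DFS from D (visiting each vertex's neighbors in the order listed); mark gray on enter, black on exit:
D gray
  K gray
  K black
  L gray
  L black
  F gray
    J gray
      H gray
      H black
      J→L: L black — skip
      N gray
        N→H: H black — skip
      N black
    J black
    E gray
      E→D: D is gray → back edge
First back edge: E → D.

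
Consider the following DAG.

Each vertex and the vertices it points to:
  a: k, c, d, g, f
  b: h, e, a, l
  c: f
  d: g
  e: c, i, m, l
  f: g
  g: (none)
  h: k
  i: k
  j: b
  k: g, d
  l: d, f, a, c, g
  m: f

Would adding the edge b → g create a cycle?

Adding b→g creates a cycle iff g can already reach b.
Explore from g: no path reaches b. The graph stays acyclic.

No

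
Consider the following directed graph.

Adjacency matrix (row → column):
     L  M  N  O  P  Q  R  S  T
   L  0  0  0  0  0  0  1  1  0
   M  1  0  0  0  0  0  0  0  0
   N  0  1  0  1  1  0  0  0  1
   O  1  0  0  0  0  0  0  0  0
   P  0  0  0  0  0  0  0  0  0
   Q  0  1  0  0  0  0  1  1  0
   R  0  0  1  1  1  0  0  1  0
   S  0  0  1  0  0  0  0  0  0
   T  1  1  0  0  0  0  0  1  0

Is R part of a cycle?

R is on a cycle iff R can reach itself via ≥1 edge.
R → O → L → R — yes.

Yes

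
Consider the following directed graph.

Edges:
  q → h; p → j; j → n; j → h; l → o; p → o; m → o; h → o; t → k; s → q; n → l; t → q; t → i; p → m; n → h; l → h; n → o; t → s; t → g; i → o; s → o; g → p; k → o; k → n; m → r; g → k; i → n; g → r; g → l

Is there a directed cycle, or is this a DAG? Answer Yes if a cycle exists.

No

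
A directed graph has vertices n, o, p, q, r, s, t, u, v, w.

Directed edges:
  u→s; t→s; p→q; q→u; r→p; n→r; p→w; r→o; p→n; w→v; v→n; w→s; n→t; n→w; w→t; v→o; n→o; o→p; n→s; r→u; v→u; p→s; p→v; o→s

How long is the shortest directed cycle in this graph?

For each vertex v, BFS finds the shortest path from v back to v.
The shortest such closed walk is r → p → n → r, length 3.

3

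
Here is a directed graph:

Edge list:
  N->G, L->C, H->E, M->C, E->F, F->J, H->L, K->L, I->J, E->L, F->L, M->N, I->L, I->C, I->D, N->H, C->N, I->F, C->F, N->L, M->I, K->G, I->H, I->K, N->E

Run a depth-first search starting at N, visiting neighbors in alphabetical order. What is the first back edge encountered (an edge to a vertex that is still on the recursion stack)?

C→F

DFS from N (visiting neighbors in alphabetical order); mark gray on enter, black on exit:
N gray
  E gray
    F gray
      J gray
      J black
      L gray
        C gray
          C→F: F is gray → back edge
First back edge: C → F.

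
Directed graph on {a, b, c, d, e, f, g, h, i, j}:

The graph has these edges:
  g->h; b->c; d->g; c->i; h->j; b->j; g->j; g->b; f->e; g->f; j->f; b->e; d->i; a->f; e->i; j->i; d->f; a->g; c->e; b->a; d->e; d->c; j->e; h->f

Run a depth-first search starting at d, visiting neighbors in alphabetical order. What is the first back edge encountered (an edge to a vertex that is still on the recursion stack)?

DFS from d (visiting neighbors in alphabetical order); mark gray on enter, black on exit:
d gray
  c gray
    e gray
      i gray
      i black
    e black
    c→i: i black — skip
  c black
  d→e: e black — skip
  f gray
    f→e: e black — skip
  f black
  g gray
    b gray
      a gray
        a→f: f black — skip
        a→g: g is gray → back edge
First back edge: a → g.

a->g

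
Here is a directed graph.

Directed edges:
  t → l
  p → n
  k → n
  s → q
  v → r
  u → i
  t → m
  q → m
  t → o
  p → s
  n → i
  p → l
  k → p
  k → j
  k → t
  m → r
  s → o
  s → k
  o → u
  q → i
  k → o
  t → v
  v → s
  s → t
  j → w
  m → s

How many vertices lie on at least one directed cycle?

7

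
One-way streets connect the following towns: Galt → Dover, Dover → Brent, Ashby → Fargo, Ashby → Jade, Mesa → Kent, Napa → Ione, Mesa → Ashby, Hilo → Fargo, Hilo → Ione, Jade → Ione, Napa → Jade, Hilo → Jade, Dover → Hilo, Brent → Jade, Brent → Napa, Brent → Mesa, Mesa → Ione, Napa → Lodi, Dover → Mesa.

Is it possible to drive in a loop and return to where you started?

No

DFS with white/gray/black marking, starting from Brent:
Brent gray
  Napa gray
    Jade gray
      Ione gray
      Ione black
    Jade black
    Lodi gray
    Lodi black
    Napa→Ione: Ione black — skip
  Napa black
  Mesa gray
    Kent gray
    Kent black
    Mesa→Ione: Ione black — skip
    Ashby gray
      Fargo gray
      Fargo black
      Ashby→Jade: Jade black — skip
    Ashby black
  Mesa black
  Brent→Jade: Jade black — skip
Brent black
Hilo gray
  Hilo→Ione: Ione black — skip
  Hilo→Fargo: Fargo black — skip
  Hilo→Jade: Jade black — skip
Hilo black
Galt gray
  Dover gray
    Dover→Hilo: Hilo black — skip
    Dover→Mesa: Mesa black — skip
    Dover→Brent: Brent black — skip
  Dover black
Galt black
Every edge goes to a white or black vertex — no back edge, so the graph is acyclic.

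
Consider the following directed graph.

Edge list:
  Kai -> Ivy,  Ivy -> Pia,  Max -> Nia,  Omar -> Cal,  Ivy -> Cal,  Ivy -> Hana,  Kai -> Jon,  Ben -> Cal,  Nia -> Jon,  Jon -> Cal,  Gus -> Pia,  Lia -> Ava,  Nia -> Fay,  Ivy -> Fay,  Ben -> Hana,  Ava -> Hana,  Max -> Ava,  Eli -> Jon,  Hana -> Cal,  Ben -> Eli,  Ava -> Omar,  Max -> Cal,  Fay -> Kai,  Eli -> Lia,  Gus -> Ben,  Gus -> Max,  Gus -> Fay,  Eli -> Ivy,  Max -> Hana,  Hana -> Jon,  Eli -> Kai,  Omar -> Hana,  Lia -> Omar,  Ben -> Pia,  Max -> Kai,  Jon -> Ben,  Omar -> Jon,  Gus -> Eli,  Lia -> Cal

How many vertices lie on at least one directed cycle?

A vertex is on a directed cycle iff it belongs to a strongly connected component of size ≥ 2 (or has a self-loop).
The vertices on cycles are {Ava, Ben, Eli, Fay, Ivy, Jon, Kai, Lia, Hana, Omar} — 10 in total.

10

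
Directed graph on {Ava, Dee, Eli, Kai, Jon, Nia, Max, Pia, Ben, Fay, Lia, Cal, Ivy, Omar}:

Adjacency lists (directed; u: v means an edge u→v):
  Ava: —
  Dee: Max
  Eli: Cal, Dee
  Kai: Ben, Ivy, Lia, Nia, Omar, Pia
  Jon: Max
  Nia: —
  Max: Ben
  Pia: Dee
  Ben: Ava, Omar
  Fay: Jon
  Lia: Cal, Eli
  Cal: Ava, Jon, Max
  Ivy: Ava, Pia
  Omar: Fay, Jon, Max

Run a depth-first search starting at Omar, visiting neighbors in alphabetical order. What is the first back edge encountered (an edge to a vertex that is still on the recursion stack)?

Ben→Omar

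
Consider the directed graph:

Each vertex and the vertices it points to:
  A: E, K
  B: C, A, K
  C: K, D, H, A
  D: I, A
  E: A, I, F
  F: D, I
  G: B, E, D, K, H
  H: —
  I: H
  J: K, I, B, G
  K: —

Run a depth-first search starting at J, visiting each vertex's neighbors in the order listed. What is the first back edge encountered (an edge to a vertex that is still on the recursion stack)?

DFS from J (visiting each vertex's neighbors in the order listed); mark gray on enter, black on exit:
J gray
  K gray
  K black
  I gray
    H gray
    H black
  I black
  B gray
    C gray
      C→K: K black — skip
      D gray
        D→I: I black — skip
        A gray
          E gray
            E→A: A is gray → back edge
First back edge: E → A.

E->A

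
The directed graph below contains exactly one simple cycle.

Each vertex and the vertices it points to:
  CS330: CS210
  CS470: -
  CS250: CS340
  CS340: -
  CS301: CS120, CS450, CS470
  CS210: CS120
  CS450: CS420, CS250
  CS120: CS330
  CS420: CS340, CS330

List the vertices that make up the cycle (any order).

CS120, CS210, CS330

DFS with gray/black marking from CS120:
CS120 gray
  CS330 gray
    CS210 gray
      CS210→CS120: CS120 is gray → back edge
Back edge closes the cycle CS120 → CS330 → CS210 → CS120; its vertices are {CS120, CS210, CS330}.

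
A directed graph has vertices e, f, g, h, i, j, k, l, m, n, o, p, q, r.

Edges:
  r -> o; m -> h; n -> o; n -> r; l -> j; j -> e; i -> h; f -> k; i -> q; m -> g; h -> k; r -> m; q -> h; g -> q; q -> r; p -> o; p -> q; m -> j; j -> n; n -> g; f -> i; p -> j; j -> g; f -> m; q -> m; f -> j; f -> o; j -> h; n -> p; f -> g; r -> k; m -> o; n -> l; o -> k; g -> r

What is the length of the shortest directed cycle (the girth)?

For each vertex v, BFS finds the shortest path from v back to v.
The shortest such closed walk is j → n → p → j, length 3.

3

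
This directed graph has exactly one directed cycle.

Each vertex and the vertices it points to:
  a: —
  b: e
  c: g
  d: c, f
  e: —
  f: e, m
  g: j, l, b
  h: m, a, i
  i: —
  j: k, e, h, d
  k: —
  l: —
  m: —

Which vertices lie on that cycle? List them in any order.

c, d, g, j

DFS with gray/black marking from g:
g gray
  j gray
    k gray
    k black
    e gray
    e black
    h gray
      m gray
      m black
      a gray
      a black
      i gray
      i black
    h black
    d gray
      c gray
        c→g: g is gray → back edge
Back edge closes the cycle g → j → d → c → g; its vertices are {c, d, g, j}.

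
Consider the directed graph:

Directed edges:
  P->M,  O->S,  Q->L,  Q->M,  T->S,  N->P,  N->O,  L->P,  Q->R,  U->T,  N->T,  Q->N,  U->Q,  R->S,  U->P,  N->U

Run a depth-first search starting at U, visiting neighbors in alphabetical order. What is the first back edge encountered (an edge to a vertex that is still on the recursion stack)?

DFS from U (visiting neighbors in alphabetical order); mark gray on enter, black on exit:
U gray
  P gray
    M gray
    M black
  P black
  Q gray
    L gray
      L→P: P black — skip
    L black
    Q→M: M black — skip
    N gray
      O gray
        S gray
        S black
      O black
      N→P: P black — skip
      T gray
        T→S: S black — skip
      T black
      N→U: U is gray → back edge
First back edge: N → U.

N->U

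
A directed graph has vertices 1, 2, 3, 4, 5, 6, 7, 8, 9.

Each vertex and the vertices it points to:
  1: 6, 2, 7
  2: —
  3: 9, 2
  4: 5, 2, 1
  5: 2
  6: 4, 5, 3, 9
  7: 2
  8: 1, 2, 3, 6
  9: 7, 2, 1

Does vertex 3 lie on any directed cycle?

3 is on a cycle iff 3 can reach itself via ≥1 edge.
3 → 9 → 1 → 6 → 3 — yes.

Yes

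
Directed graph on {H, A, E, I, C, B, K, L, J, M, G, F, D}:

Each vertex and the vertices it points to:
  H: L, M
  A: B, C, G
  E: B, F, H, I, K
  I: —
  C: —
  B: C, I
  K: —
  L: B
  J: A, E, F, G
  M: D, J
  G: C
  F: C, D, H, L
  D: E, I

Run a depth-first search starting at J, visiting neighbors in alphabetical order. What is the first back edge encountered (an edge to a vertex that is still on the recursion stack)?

DFS from J (visiting neighbors in alphabetical order); mark gray on enter, black on exit:
J gray
  A gray
    B gray
      C gray
      C black
      I gray
      I black
    B black
    A→C: C black — skip
    G gray
      G→C: C black — skip
    G black
  A black
  E gray
    E→B: B black — skip
    F gray
      F→C: C black — skip
      D gray
        D→E: E is gray → back edge
First back edge: D → E.

D→E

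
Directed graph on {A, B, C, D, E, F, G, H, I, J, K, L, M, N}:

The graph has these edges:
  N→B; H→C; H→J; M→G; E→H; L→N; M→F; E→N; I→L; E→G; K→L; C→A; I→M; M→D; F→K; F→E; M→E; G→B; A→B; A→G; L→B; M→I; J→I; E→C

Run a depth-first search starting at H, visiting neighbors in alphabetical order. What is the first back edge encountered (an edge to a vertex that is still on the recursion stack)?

E→H

DFS from H (visiting neighbors in alphabetical order); mark gray on enter, black on exit:
H gray
  C gray
    A gray
      B gray
      B black
      G gray
        G→B: B black — skip
      G black
    A black
  C black
  J gray
    I gray
      L gray
        L→B: B black — skip
        N gray
          N→B: B black — skip
        N black
      L black
      M gray
        D gray
        D black
        E gray
          E→C: C black — skip
          E→G: G black — skip
          E→H: H is gray → back edge
First back edge: E → H.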